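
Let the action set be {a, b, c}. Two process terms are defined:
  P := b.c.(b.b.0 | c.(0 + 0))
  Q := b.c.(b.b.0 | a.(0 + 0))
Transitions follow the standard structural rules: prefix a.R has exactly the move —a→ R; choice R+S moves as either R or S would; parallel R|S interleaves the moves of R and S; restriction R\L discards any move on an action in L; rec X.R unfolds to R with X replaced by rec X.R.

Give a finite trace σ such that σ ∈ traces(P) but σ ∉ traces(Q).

bcc

P's transition system — 8 states:
  u0 = b.c.(b.b.0 | c.(0 + 0)) has moves -b-> u1
  u1 = c.(b.b.0 | c.(0 + 0)) has moves -c-> u2
  u2 = b.b.0 | c.(0 + 0) has moves -b-> u3, -c-> u4
  u3 = b.0 | c.(0 + 0) has moves -b-> u5, -c-> u6
  u4 = b.b.0 | (0 + 0) has moves -b-> u6
  u5 = 0 | c.(0 + 0) has moves -c-> u7
  u6 = b.0 | (0 + 0) has moves -b-> u7
  u7 = 0 | (0 + 0) has moves ·
Q's transition system — 8 states:
  v0 = b.c.(b.b.0 | a.(0 + 0)) has moves -b-> v1
  v1 = c.(b.b.0 | a.(0 + 0)) has moves -c-> v2
  v2 = b.b.0 | a.(0 + 0) has moves -a-> v3, -b-> v4
  v3 = b.b.0 | (0 + 0) has moves -b-> v5
  v4 = b.0 | a.(0 + 0) has moves -a-> v5, -b-> v6
  v5 = b.0 | (0 + 0) has moves -b-> v7
  v6 = 0 | a.(0 + 0) has moves -a-> v7
  v7 = 0 | (0 + 0) has moves ·
Run σ = ⟨bcc⟩ on P: start {u0}
  after b @ step 1: {u1}
  after c @ step 2: {u2}
  after c @ step 3: {u4}
  ✓ P
Run σ = ⟨bcc⟩ on Q: start {v0}
  after b @ step 1: {v1}
  after c @ step 2: {v2}
  after c @ step 3: ∅ (Q stuck)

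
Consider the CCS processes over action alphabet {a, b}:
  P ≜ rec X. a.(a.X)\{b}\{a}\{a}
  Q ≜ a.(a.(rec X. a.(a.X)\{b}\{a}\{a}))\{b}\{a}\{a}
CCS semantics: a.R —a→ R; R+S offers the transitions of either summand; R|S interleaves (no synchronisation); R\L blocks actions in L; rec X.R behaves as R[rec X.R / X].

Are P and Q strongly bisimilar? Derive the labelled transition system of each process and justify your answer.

YES

Reachable graph of P (2 states):
  m0 = rec X. a.(a.X)\{b}\{a}\{a} has moves --a--▸ m1
  m1 = (a.(rec X. a.(a.X)\{b}\{a}\{a}))\{b}\{a}\{a} has moves deadlocked
Reachable graph of Q (2 states):
  n0 = a.(a.(rec X. a.(a.X)\{b}\{a}\{a}))\{b}\{a}\{a} has moves --a--▸ n1
  n1 = (a.(rec X. a.(a.X)\{b}\{a}\{a}))\{b}\{a}\{a} has moves deadlocked
Coarsest stable partition (strong bisimilarity classes):
  B0 = {m0, n0}
  B1 = {m1, n1}
m0 ∈ B0, n0 ∈ B0 → same block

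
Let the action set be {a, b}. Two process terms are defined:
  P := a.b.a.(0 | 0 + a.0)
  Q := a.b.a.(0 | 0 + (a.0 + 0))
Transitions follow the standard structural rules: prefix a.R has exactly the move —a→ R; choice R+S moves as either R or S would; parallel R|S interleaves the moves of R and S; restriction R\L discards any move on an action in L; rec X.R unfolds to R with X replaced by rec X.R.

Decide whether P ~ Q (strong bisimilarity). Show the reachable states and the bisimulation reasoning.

P's transition system — 5 states:
  s0 = a.b.a.(0 | 0 + a.0) ⊢ --a--▸ s1
  s1 = b.a.(0 | 0 + a.0) ⊢ --b--▸ s2
  s2 = a.(0 | 0 + a.0) ⊢ --a--▸ s3
  s3 = 0 | 0 + a.0 ⊢ --a--▸ s4
  s4 = 0 ⊢ ∅
Q's transition system — 5 states:
  t0 = a.b.a.(0 | 0 + (a.0 + 0)) ⊢ --a--▸ t1
  t1 = b.a.(0 | 0 + (a.0 + 0)) ⊢ --b--▸ t2
  t2 = a.(0 | 0 + (a.0 + 0)) ⊢ --a--▸ t3
  t3 = 0 | 0 + (a.0 + 0) ⊢ --a--▸ t4
  t4 = 0 ⊢ ∅
Coarsest stable partition (strong bisimilarity classes):
  B0 = {s0, t0}
  B1 = {s1, t1}
  B2 = {s2, t2}
  B3 = {s3, t3}
  B4 = {s4, t4}
s0 ∈ B0, t0 ∈ B0 → same block

bisimilar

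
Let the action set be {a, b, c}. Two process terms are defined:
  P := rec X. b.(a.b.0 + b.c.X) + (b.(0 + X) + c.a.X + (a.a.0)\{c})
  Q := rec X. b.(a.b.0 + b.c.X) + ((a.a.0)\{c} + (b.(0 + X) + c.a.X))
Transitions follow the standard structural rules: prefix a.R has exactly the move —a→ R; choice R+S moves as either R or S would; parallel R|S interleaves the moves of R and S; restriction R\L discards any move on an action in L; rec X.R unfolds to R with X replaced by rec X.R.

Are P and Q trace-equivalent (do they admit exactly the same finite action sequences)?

traces(P) = traces(Q)

P's transition system — 9 states:
  s0 = rec X. b.(a.b.0 + b.c.X) + (b.(0 + X) + c.a.X + (a.a.0)\{c}) ⊢ -a-> s1, -b-> s2, -b-> s3, -c-> s4
  s1 = (a.0)\{c} ⊢ -a-> s5
  s2 = 0 + (rec X. b.(a.b.0 + b.c.X) + (b.(0 + X) + c.a.X + (a.a.0)\{c})) ⊢ -a-> s1, -b-> s2, -b-> s3, -c-> s4
  s3 = a.b.0 + b.c.(rec X. b.(a.b.0 + b.c.X) + (b.(0 + X) + c.a.X + (a.a.0)\{c})) ⊢ -a-> s6, -b-> s7
  s4 = a.(rec X. b.(a.b.0 + b.c.X) + (b.(0 + X) + c.a.X + (a.a.0)\{c})) ⊢ -a-> s0
  s5 = 0\{c} ⊢ (no moves)
  s6 = b.0 ⊢ -b-> s8
  s7 = c.(rec X. b.(a.b.0 + b.c.X) + (b.(0 + X) + c.a.X + (a.a.0)\{c})) ⊢ -c-> s0
  s8 = 0 ⊢ (no moves)
Q's transition system — 9 states:
  t0 = rec X. b.(a.b.0 + b.c.X) + ((a.a.0)\{c} + (b.(0 + X) + c.a.X)) ⊢ -a-> t1, -b-> t2, -b-> t3, -c-> t4
  t1 = (a.0)\{c} ⊢ -a-> t5
  t2 = 0 + (rec X. b.(a.b.0 + b.c.X) + ((a.a.0)\{c} + (b.(0 + X) + c.a.X))) ⊢ -a-> t1, -b-> t2, -b-> t3, -c-> t4
  t3 = a.b.0 + b.c.(rec X. b.(a.b.0 + b.c.X) + ((a.a.0)\{c} + (b.(0 + X) + c.a.X))) ⊢ -a-> t6, -b-> t7
  t4 = a.(rec X. b.(a.b.0 + b.c.X) + ((a.a.0)\{c} + (b.(0 + X) + c.a.X))) ⊢ -a-> t0
  t5 = 0\{c} ⊢ (no moves)
  t6 = b.0 ⊢ -b-> t8
  t7 = c.(rec X. b.(a.b.0 + b.c.X) + ((a.a.0)\{c} + (b.(0 + X) + c.a.X))) ⊢ -c-> t0
  t8 = 0 ⊢ (no moves)
Bisimilarity quotient blocks:
  B0 = {s0, s2, t0, t2}
  B1 = {s3, t3}
  B2 = {s7, t7}
  B3 = {s6, t6}
  B4 = {s5, s8, t5, t8}
  B5 = {s4, t4}
  B6 = {s1, t1}
s0 ∈ B0, t0 ∈ B0 → same block
Bisimilar ⇒ trace-equivalent.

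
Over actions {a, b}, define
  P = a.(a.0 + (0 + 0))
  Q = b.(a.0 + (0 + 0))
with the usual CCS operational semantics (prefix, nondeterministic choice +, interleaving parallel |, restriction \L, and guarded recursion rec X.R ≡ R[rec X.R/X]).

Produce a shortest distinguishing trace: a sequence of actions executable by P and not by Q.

a

Reachable graph of P (3 states):
  s0 = a.(a.0 + (0 + 0)) :: ··a··> s1
  s1 = a.0 + (0 + 0) :: ··a··> s2
  s2 = 0 :: deadlocked
Reachable graph of Q (3 states):
  t0 = b.(a.0 + (0 + 0)) :: ··b··> t1
  t1 = a.0 + (0 + 0) :: ··a··> t2
  t2 = 0 :: deadlocked
Trace ⟨a⟩ through P, begin at {s0}:
  after a @ step 1: {s1}
  ✓ P
Trace ⟨a⟩ through Q, begin at {t0}:
  after a @ step 1: no successor for Q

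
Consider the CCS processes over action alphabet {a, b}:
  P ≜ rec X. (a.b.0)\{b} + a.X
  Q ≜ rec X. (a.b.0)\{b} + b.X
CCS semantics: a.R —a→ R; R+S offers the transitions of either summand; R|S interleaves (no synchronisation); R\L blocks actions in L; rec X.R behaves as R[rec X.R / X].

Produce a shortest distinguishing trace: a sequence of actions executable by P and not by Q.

aa

Reachable graph of P (2 states):
  u0 = rec X. (a.b.0)\{b} + a.X → =a=> u0, =a=> u1
  u1 = (b.0)\{b} → deadlocked
Reachable graph of Q (2 states):
  v0 = rec X. (a.b.0)\{b} + b.X → =a=> v1, =b=> v0
  v1 = (b.0)\{b} → deadlocked
Trace ⟨aa⟩ through P, begin at {u0}:
  after a @ step 1: {u0, u1}
  after a @ step 2: {u0, u1}
  ✓ P
Trace ⟨aa⟩ through Q, begin at {v0}:
  after a @ step 1: {v1}
  after a @ step 2: no successor for Q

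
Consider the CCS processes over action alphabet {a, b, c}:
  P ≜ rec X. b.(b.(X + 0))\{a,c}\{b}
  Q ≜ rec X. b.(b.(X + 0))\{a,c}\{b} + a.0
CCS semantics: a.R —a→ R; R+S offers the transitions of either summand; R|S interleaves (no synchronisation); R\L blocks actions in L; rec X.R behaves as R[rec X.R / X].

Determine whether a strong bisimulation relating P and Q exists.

P ≁ Q

LTS(P): 2 reachable states
  u0 = rec X. b.(b.(X + 0))\{a,c}\{b} :: -b-> u1
  u1 = (b.((rec X. b.(b.(X + 0))\{a,c}\{b}) + 0))\{a,c}\{b} :: ∅
LTS(Q): 3 reachable states
  v0 = rec X. b.(b.(X + 0))\{a,c}\{b} + a.0 :: -a-> v1, -b-> v2
  v1 = 0 :: ∅
  v2 = (b.((rec X. b.(b.(X + 0))\{a,c}\{b} + a.0) + 0))\{a,c}\{b} :: ∅
Coarsest stable partition (strong bisimilarity classes):
  B0 = {u0}
  B1 = {u1, v1, v2}
  B2 = {v0}
u0 ∈ B0, v0 ∈ B2 → different blocks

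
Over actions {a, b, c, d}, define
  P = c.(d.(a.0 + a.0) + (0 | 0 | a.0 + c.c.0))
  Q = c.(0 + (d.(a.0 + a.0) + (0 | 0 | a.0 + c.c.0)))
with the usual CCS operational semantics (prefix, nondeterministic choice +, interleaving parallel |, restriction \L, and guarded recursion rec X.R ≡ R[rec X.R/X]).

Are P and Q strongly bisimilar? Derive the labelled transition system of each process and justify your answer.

Reachable graph of P (6 states):
  u0 = c.(d.(a.0 + a.0) + (0 | 0 | a.0 + c.c.0)) ⊢ —c→ u1
  u1 = d.(a.0 + a.0) + (0 | 0 | a.0 + c.c.0) ⊢ —a→ u2, —c→ u3, —d→ u4
  u2 = 0 | 0 | 0 ⊢ deadlocked
  u3 = c.0 ⊢ —c→ u5
  u4 = a.0 + a.0 ⊢ —a→ u5
  u5 = 0 ⊢ deadlocked
Reachable graph of Q (6 states):
  v0 = c.(0 + (d.(a.0 + a.0) + (0 | 0 | a.0 + c.c.0))) ⊢ —c→ v1
  v1 = 0 + (d.(a.0 + a.0) + (0 | 0 | a.0 + c.c.0)) ⊢ —a→ v2, —c→ v3, —d→ v4
  v2 = 0 | 0 | 0 ⊢ deadlocked
  v3 = c.0 ⊢ —c→ v5
  v4 = a.0 + a.0 ⊢ —a→ v5
  v5 = 0 ⊢ deadlocked
Coarsest stable partition (strong bisimilarity classes):
  B0 = {u0, v0}
  B1 = {u1, v1}
  B2 = {u4, v4}
  B3 = {u2, u5, v2, v5}
  B4 = {u3, v3}
u0 ∈ B0, v0 ∈ B0 → same block

P ~ Q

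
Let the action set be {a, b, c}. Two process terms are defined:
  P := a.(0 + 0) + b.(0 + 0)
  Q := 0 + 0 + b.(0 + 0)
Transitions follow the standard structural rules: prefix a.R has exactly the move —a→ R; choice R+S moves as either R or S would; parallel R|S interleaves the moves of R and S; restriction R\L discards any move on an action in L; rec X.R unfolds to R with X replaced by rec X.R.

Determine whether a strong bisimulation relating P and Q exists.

LTS(P): 2 reachable states
  u0 = a.(0 + 0) + b.(0 + 0) has moves -a-> u1, -b-> u1
  u1 = 0 + 0 has moves deadlocked
LTS(Q): 2 reachable states
  v0 = 0 + 0 + b.(0 + 0) has moves -b-> v1
  v1 = 0 + 0 has moves deadlocked
Bisimilarity quotient blocks:
  B0 = {u0}
  B1 = {u1, v1}
  B2 = {v0}
u0 ∈ B0, v0 ∈ B2 → different blocks

not bisimilar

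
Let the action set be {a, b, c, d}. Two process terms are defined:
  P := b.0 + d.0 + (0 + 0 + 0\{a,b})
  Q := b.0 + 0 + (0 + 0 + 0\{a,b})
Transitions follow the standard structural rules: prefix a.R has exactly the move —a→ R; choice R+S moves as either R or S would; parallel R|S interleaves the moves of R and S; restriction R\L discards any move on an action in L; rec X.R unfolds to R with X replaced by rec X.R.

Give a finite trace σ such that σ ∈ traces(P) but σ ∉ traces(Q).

Reachable graph of P (2 states):
  p0 = b.0 + d.0 + (0 + 0 + 0\{a,b}) | --b--▸ p1, --d--▸ p1
  p1 = 0 | stopped
Reachable graph of Q (2 states):
  q0 = b.0 + 0 + (0 + 0 + 0\{a,b}) | --b--▸ q1
  q1 = 0 | stopped
Executing d from P (initial set {p0}):
  [1] d ⇒ {p1}
  P completes σ.
Executing d from Q (initial set {q0}):
  [1] d ⇒ ∅ (Q stuck)

d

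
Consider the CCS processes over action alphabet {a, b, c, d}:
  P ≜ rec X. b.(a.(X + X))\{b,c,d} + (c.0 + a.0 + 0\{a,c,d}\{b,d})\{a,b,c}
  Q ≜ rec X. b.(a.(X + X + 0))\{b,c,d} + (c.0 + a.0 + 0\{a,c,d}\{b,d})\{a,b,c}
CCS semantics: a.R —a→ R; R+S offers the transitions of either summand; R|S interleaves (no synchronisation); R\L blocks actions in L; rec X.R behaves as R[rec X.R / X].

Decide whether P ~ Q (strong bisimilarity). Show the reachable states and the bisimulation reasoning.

P ~ Q

Reachable graph of P (3 states):
  s0 = rec X. b.(a.(X + X))\{b,c,d} + (c.0 + a.0 + 0\{a,c,d}\{b,d})\{a,b,c} | --b--▸ s1
  s1 = (a.((rec X. b.(a.(X + X))\{b,c,d} + (c.0 + a.0 + 0\{a,c,d}\{b,d})\{a,b,c}) + (rec X. b.(a.(X + X))\{b,c,d} + (c.0 + a.0 + 0\{a,c,d}\{b,d})\{a,b,c})))\{b,c,d} | --a--▸ s2
  s2 = ((rec X. b.(a.(X + X))\{b,c,d} + (c.0 + a.0 + 0\{a,c,d}\{b,d})\{a,b,c}) + (rec X. b.(a.(X + X))\{b,c,d} + (c.0 + a.0 + 0\{a,c,d}\{b,d})\{a,b,c}))\{b,c,d} | deadlocked
Reachable graph of Q (3 states):
  t0 = rec X. b.(a.(X + X + 0))\{b,c,d} + (c.0 + a.0 + 0\{a,c,d}\{b,d})\{a,b,c} | --b--▸ t1
  t1 = (a.((rec X. b.(a.(X + X + 0))\{b,c,d} + (c.0 + a.0 + 0\{a,c,d}\{b,d})\{a,b,c}) + (rec X. b.(a.(X + X + 0))\{b,c,d} + (c.0 + a.0 + 0\{a,c,d}\{b,d})\{a,b,c}) + 0))\{b,c,d} | --a--▸ t2
  t2 = ((rec X. b.(a.(X + X + 0))\{b,c,d} + (c.0 + a.0 + 0\{a,c,d}\{b,d})\{a,b,c}) + (rec X. b.(a.(X + X + 0))\{b,c,d} + (c.0 + a.0 + 0\{a,c,d}\{b,d})\{a,b,c}) + 0)\{b,c,d} | deadlocked
Bisimilarity quotient blocks:
  B0 = {s0, t0}
  B1 = {s1, t1}
  B2 = {s2, t2}
s0 ∈ B0, t0 ∈ B0 → same block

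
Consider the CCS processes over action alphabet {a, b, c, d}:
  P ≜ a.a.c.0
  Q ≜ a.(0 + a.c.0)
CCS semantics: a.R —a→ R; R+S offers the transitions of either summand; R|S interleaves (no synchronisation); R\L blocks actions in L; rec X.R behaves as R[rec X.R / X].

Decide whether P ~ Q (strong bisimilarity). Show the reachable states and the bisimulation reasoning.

LTS(P): 4 reachable states
  s0 = a.a.c.0 ⊢ =a=> s1
  s1 = a.c.0 ⊢ =a=> s2
  s2 = c.0 ⊢ =c=> s3
  s3 = 0 ⊢ ∅
LTS(Q): 4 reachable states
  t0 = a.(0 + a.c.0) ⊢ =a=> t1
  t1 = 0 + a.c.0 ⊢ =a=> t2
  t2 = c.0 ⊢ =c=> t3
  t3 = 0 ⊢ ∅
Bisimilarity quotient blocks:
  B0 = {s0, t0}
  B1 = {s1, t1}
  B2 = {s2, t2}
  B3 = {s3, t3}
s0 ∈ B0, t0 ∈ B0 → same block

bisimilar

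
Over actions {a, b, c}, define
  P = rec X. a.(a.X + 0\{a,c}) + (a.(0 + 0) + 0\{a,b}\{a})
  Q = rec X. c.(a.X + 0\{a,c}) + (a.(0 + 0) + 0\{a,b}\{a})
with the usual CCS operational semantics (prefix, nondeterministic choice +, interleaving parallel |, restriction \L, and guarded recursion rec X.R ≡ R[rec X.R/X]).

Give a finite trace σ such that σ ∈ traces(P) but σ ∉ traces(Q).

aa

Reachable graph of P (3 states):
  m0 = rec X. a.(a.X + 0\{a,c}) + (a.(0 + 0) + 0\{a,b}\{a}) :: =a=> m1, =a=> m2
  m1 = 0 + 0 :: deadlocked
  m2 = a.(rec X. a.(a.X + 0\{a,c}) + (a.(0 + 0) + 0\{a,b}\{a})) + 0\{a,c} :: =a=> m0
Reachable graph of Q (3 states):
  n0 = rec X. c.(a.X + 0\{a,c}) + (a.(0 + 0) + 0\{a,b}\{a}) :: =a=> n1, =c=> n2
  n1 = 0 + 0 :: deadlocked
  n2 = a.(rec X. c.(a.X + 0\{a,c}) + (a.(0 + 0) + 0\{a,b}\{a})) + 0\{a,c} :: =a=> n0
Executing aa from P (initial set {m0}):
  step 1 (a): {m1, m2}
  step 2 (a): {m0}
  ✓ P
Executing aa from Q (initial set {n0}):
  step 1 (a): {n1}
  step 2 (a): no successor for Q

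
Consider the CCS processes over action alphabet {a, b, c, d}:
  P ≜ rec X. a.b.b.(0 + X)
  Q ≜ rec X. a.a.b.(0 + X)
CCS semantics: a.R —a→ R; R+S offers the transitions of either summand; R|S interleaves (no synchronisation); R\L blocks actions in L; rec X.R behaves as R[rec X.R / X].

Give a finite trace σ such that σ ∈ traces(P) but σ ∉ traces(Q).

ab

P's transition system — 4 states:
  u0 = rec X. a.b.b.(0 + X) :: -a-> u1
  u1 = b.b.(0 + (rec X. a.b.b.(0 + X))) :: -b-> u2
  u2 = b.(0 + (rec X. a.b.b.(0 + X))) :: -b-> u3
  u3 = 0 + (rec X. a.b.b.(0 + X)) :: -a-> u1
Q's transition system — 4 states:
  v0 = rec X. a.a.b.(0 + X) :: -a-> v1
  v1 = a.b.(0 + (rec X. a.a.b.(0 + X))) :: -a-> v2
  v2 = b.(0 + (rec X. a.a.b.(0 + X))) :: -b-> v3
  v3 = 0 + (rec X. a.a.b.(0 + X)) :: -a-> v1
Executing ab from P (initial set {u0}):
  step 1 (a): {u1}
  step 2 (b): {u2}
  ✓ P
Executing ab from Q (initial set {v0}):
  step 1 (a): {v1}
  step 2 (b): no successor for Q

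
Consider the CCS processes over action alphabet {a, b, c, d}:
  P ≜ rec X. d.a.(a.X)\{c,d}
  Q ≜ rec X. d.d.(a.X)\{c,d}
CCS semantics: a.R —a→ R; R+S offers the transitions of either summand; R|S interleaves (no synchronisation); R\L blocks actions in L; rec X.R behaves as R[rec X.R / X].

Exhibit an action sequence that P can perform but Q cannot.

da

Reachable graph of P (4 states):
  u0 = rec X. d.a.(a.X)\{c,d} :: -d-> u1
  u1 = a.(a.(rec X. d.a.(a.X)\{c,d}))\{c,d} :: -a-> u2
  u2 = (a.(rec X. d.a.(a.X)\{c,d}))\{c,d} :: -a-> u3
  u3 = (rec X. d.a.(a.X)\{c,d})\{c,d} :: (no moves)
Reachable graph of Q (4 states):
  v0 = rec X. d.d.(a.X)\{c,d} :: -d-> v1
  v1 = d.(a.(rec X. d.d.(a.X)\{c,d}))\{c,d} :: -d-> v2
  v2 = (a.(rec X. d.d.(a.X)\{c,d}))\{c,d} :: -a-> v3
  v3 = (rec X. d.d.(a.X)\{c,d})\{c,d} :: (no moves)
Trace ⟨da⟩ through P, begin at {u0}:
  step 1 (d): {u1}
  step 2 (a): {u2}
  ✓ P
Trace ⟨da⟩ through Q, begin at {v0}:
  step 1 (d): {v1}
  step 2 (a): ∅  — Q cannot continue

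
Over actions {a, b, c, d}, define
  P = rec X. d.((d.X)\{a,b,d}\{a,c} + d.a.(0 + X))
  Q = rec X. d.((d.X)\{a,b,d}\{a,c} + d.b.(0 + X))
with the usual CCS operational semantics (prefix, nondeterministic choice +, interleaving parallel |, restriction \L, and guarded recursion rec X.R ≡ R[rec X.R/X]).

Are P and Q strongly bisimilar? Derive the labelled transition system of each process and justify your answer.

LTS(P): 4 reachable states
  s0 = rec X. d.((d.X)\{a,b,d}\{a,c} + d.a.(0 + X)) has moves —d→ s1
  s1 = (d.(rec X. d.((d.X)\{a,b,d}\{a,c} + d.a.(0 + X))))\{a,b,d}\{a,c} + d.a.(0 + (rec X. d.((d.X)\{a,b,d}\{a,c} + d.a.(0 + X)))) has moves —d→ s2
  s2 = a.(0 + (rec X. d.((d.X)\{a,b,d}\{a,c} + d.a.(0 + X)))) has moves —a→ s3
  s3 = 0 + (rec X. d.((d.X)\{a,b,d}\{a,c} + d.a.(0 + X))) has moves —d→ s1
LTS(Q): 4 reachable states
  t0 = rec X. d.((d.X)\{a,b,d}\{a,c} + d.b.(0 + X)) has moves —d→ t1
  t1 = (d.(rec X. d.((d.X)\{a,b,d}\{a,c} + d.b.(0 + X))))\{a,b,d}\{a,c} + d.b.(0 + (rec X. d.((d.X)\{a,b,d}\{a,c} + d.b.(0 + X)))) has moves —d→ t2
  t2 = b.(0 + (rec X. d.((d.X)\{a,b,d}\{a,c} + d.b.(0 + X)))) has moves —b→ t3
  t3 = 0 + (rec X. d.((d.X)\{a,b,d}\{a,c} + d.b.(0 + X))) has moves —d→ t1
Coarsest stable partition (strong bisimilarity classes):
  B0 = {s0, s3}
  B1 = {s1}
  B2 = {s2}
  B3 = {t0, t3}
  B4 = {t1}
  B5 = {t2}
s0 ∈ B0, t0 ∈ B3 → different blocks

P ≁ Q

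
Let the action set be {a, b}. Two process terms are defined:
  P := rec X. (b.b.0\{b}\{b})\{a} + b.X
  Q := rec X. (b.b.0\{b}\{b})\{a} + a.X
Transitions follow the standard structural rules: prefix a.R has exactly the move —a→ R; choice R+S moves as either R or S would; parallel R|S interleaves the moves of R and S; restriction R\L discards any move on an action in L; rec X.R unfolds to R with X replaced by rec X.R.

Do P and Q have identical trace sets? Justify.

Reachable graph of P (3 states):
  p0 = rec X. (b.b.0\{b}\{b})\{a} + b.X has moves -b-> p0, -b-> p1
  p1 = (b.0\{b}\{b})\{a} has moves -b-> p2
  p2 = 0\{b}\{b}\{a} has moves deadlocked
Reachable graph of Q (3 states):
  q0 = rec X. (b.b.0\{b}\{b})\{a} + a.X has moves -a-> q0, -b-> q1
  q1 = (b.0\{b}\{b})\{a} has moves -b-> q2
  q2 = 0\{b}\{b}\{a} has moves deadlocked
Executing bbb from P (initial set {p0}):
  step 1 (b): {p0, p1}
  step 2 (b): {p0, p1, p2}
  step 3 (b): {p0, p1, p2}
  — P admits the full trace.
Executing bbb from Q (initial set {q0}):
  step 1 (b): {q1}
  step 2 (b): {q2}
  step 3 (b): no successor for Q

traces(P) ≠ traces(Q) — witness ⟨bbb⟩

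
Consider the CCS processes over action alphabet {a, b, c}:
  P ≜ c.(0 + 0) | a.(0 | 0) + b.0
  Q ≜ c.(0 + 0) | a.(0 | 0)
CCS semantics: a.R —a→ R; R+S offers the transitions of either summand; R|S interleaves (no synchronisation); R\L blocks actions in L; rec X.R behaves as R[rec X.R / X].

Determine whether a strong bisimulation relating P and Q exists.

Reachable graph of P (5 states):
  m0 = c.(0 + 0) | a.(0 | 0) + b.0 | =a=> m1, =b=> m2, =c=> m3
  m1 = c.(0 + 0) | (0 | 0) | =c=> m4
  m2 = 0 | (no moves)
  m3 = (0 + 0) | a.(0 | 0) | =a=> m4
  m4 = (0 + 0) | (0 | 0) | (no moves)
Reachable graph of Q (4 states):
  n0 = c.(0 + 0) | a.(0 | 0) | =a=> n1, =c=> n2
  n1 = c.(0 + 0) | (0 | 0) | =c=> n3
  n2 = (0 + 0) | a.(0 | 0) | =a=> n3
  n3 = (0 + 0) | (0 | 0) | (no moves)
Partition-refinement fixed point:
  B0 = {m0}
  B1 = {m3, n2}
  B2 = {m2, m4, n3}
  B3 = {m1, n1}
  B4 = {n0}
m0 ∈ B0, n0 ∈ B4 → different blocks

P ≁ Q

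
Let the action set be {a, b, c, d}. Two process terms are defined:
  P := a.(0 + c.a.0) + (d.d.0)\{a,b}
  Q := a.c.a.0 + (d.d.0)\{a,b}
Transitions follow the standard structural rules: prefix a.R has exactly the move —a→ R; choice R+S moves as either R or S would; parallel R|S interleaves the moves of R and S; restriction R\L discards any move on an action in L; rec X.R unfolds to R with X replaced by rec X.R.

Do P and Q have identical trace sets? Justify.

trace-equivalent

LTS(P): 6 reachable states
  p0 = a.(0 + c.a.0) + (d.d.0)\{a,b} | -a-> p1, -d-> p2
  p1 = 0 + c.a.0 | -c-> p3
  p2 = (d.0)\{a,b} | -d-> p4
  p3 = a.0 | -a-> p5
  p4 = 0\{a,b} | (no moves)
  p5 = 0 | (no moves)
LTS(Q): 6 reachable states
  q0 = a.c.a.0 + (d.d.0)\{a,b} | -a-> q1, -d-> q2
  q1 = c.a.0 | -c-> q3
  q2 = (d.0)\{a,b} | -d-> q4
  q3 = a.0 | -a-> q5
  q4 = 0\{a,b} | (no moves)
  q5 = 0 | (no moves)
Coarsest stable partition (strong bisimilarity classes):
  B0 = {p0, q0}
  B1 = {p2, q2}
  B2 = {p4, p5, q4, q5}
  B3 = {p1, q1}
  B4 = {p3, q3}
p0 ∈ B0, q0 ∈ B0 → same block
Bisimilar ⇒ trace-equivalent.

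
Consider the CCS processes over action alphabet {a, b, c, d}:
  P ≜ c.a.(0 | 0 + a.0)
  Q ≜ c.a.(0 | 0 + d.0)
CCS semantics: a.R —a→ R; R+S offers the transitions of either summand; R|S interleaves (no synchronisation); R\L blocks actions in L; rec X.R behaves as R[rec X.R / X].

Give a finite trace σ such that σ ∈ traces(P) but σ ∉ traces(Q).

LTS(P): 4 reachable states
  p0 = c.a.(0 | 0 + a.0) | =c=> p1
  p1 = a.(0 | 0 + a.0) | =a=> p2
  p2 = 0 | 0 + a.0 | =a=> p3
  p3 = 0 | ∅
LTS(Q): 4 reachable states
  q0 = c.a.(0 | 0 + d.0) | =c=> q1
  q1 = a.(0 | 0 + d.0) | =a=> q2
  q2 = 0 | 0 + d.0 | =d=> q3
  q3 = 0 | ∅
Executing caa from P (initial set {p0}):
  after c @ step 1: {p1}
  after a @ step 2: {p2}
  after a @ step 3: {p3}
  — P admits the full trace.
Executing caa from Q (initial set {q0}):
  after c @ step 1: {q1}
  after a @ step 2: {q2}
  after a @ step 3: ∅  — Q cannot continue

caa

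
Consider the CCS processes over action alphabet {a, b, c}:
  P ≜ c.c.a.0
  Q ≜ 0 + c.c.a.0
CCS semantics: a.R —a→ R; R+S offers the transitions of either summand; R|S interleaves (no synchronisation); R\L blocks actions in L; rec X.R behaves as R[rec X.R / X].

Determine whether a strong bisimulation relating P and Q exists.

LTS(P): 4 reachable states
  u0 = c.c.a.0 | =c=> u1
  u1 = c.a.0 | =c=> u2
  u2 = a.0 | =a=> u3
  u3 = 0 | deadlocked
LTS(Q): 4 reachable states
  v0 = 0 + c.c.a.0 | =c=> v1
  v1 = c.a.0 | =c=> v2
  v2 = a.0 | =a=> v3
  v3 = 0 | deadlocked
Partition-refinement fixed point:
  B0 = {u0, v0}
  B1 = {u1, v1}
  B2 = {u2, v2}
  B3 = {u3, v3}
u0 ∈ B0, v0 ∈ B0 → same block

bisimilar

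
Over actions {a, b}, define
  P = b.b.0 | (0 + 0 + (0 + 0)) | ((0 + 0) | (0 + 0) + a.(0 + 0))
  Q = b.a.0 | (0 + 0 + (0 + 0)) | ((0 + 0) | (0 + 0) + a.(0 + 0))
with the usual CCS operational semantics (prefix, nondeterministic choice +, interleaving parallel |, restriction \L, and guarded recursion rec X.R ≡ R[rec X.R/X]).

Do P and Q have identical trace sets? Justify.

P's transition system — 6 states:
  s0 = b.b.0 | (0 + 0 + (0 + 0)) | ((0 + 0) | (0 + 0) + a.(0 + 0)) → =a=> s1, =b=> s2
  s1 = b.b.0 | (0 + 0 + (0 + 0)) | (0 + 0) → =b=> s3
  s2 = b.0 | (0 + 0 + (0 + 0)) | ((0 + 0) | (0 + 0) + a.(0 + 0)) → =a=> s3, =b=> s4
  s3 = b.0 | (0 + 0 + (0 + 0)) | (0 + 0) → =b=> s5
  s4 = 0 | (0 + 0 + (0 + 0)) | ((0 + 0) | (0 + 0) + a.(0 + 0)) → =a=> s5
  s5 = 0 | (0 + 0 + (0 + 0)) | (0 + 0) → ·
Q's transition system — 6 states:
  t0 = b.a.0 | (0 + 0 + (0 + 0)) | ((0 + 0) | (0 + 0) + a.(0 + 0)) → =a=> t1, =b=> t2
  t1 = b.a.0 | (0 + 0 + (0 + 0)) | (0 + 0) → =b=> t3
  t2 = a.0 | (0 + 0 + (0 + 0)) | ((0 + 0) | (0 + 0) + a.(0 + 0)) → =a=> t3, =a=> t4
  t3 = a.0 | (0 + 0 + (0 + 0)) | (0 + 0) → =a=> t5
  t4 = 0 | (0 + 0 + (0 + 0)) | ((0 + 0) | (0 + 0) + a.(0 + 0)) → =a=> t5
  t5 = 0 | (0 + 0 + (0 + 0)) | (0 + 0) → ·
Run σ = ⟨bb⟩ on P: start {s0}
  after b @ step 1: {s2}
  after b @ step 2: {s4}
  P completes σ.
Run σ = ⟨bb⟩ on Q: start {t0}
  after b @ step 1: {t2}
  after b @ step 2: ∅ (Q stuck)

NO — witness ⟨bb⟩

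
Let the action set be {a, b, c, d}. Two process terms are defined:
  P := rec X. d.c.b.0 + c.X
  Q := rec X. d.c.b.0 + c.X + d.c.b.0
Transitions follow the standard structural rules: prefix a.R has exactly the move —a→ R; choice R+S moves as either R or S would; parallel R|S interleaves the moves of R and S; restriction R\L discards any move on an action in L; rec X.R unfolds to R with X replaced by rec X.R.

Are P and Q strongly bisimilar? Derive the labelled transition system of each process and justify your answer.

LTS(P): 4 reachable states
  m0 = rec X. d.c.b.0 + c.X → =c=> m0, =d=> m1
  m1 = c.b.0 → =c=> m2
  m2 = b.0 → =b=> m3
  m3 = 0 → deadlocked
LTS(Q): 4 reachable states
  n0 = rec X. d.c.b.0 + c.X + d.c.b.0 → =c=> n0, =d=> n1
  n1 = c.b.0 → =c=> n2
  n2 = b.0 → =b=> n3
  n3 = 0 → deadlocked
Coarsest stable partition (strong bisimilarity classes):
  B0 = {m0, n0}
  B1 = {m1, n1}
  B2 = {m2, n2}
  B3 = {m3, n3}
m0 ∈ B0, n0 ∈ B0 → same block

YES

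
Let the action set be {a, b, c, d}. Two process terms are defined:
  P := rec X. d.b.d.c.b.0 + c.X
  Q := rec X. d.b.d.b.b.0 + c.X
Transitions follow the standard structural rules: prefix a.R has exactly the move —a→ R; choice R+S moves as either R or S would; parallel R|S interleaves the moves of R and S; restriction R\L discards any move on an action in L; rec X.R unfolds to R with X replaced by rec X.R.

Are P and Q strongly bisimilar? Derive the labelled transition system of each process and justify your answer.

LTS(P): 6 reachable states
  u0 = rec X. d.b.d.c.b.0 + c.X ⊢ —c→ u0, —d→ u1
  u1 = b.d.c.b.0 ⊢ —b→ u2
  u2 = d.c.b.0 ⊢ —d→ u3
  u3 = c.b.0 ⊢ —c→ u4
  u4 = b.0 ⊢ —b→ u5
  u5 = 0 ⊢ deadlocked
LTS(Q): 6 reachable states
  v0 = rec X. d.b.d.b.b.0 + c.X ⊢ —c→ v0, —d→ v1
  v1 = b.d.b.b.0 ⊢ —b→ v2
  v2 = d.b.b.0 ⊢ —d→ v3
  v3 = b.b.0 ⊢ —b→ v4
  v4 = b.0 ⊢ —b→ v5
  v5 = 0 ⊢ deadlocked
Partition-refinement fixed point:
  B0 = {u0}
  B1 = {u1}
  B2 = {u2}
  B3 = {u3}
  B4 = {u4, v4}
  B5 = {u5, v5}
  B6 = {v0}
  B7 = {v1}
  B8 = {v2}
  B9 = {v3}
u0 ∈ B0, v0 ∈ B6 → different blocks

not bisimilar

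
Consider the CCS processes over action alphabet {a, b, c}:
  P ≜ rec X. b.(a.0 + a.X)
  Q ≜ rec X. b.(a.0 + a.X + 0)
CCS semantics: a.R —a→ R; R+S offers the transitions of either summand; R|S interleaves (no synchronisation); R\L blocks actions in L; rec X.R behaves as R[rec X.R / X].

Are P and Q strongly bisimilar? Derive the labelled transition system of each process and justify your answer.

P ~ Q

LTS(P): 3 reachable states
  m0 = rec X. b.(a.0 + a.X) → -b-> m1
  m1 = a.0 + a.(rec X. b.(a.0 + a.X)) → -a-> m0, -a-> m2
  m2 = 0 → deadlocked
LTS(Q): 3 reachable states
  n0 = rec X. b.(a.0 + a.X + 0) → -b-> n1
  n1 = a.0 + a.(rec X. b.(a.0 + a.X + 0)) + 0 → -a-> n0, -a-> n2
  n2 = 0 → deadlocked
Bisimilarity quotient blocks:
  B0 = {m0, n0}
  B1 = {m1, n1}
  B2 = {m2, n2}
m0 ∈ B0, n0 ∈ B0 → same block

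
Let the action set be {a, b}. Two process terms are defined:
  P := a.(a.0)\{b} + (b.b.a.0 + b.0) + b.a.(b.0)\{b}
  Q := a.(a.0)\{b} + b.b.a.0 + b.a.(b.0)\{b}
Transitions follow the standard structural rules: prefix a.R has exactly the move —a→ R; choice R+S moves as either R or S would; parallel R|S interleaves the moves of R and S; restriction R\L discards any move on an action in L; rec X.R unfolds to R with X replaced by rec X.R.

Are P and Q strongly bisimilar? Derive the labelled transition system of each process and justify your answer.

P ≁ Q

Reachable graph of P (8 states):
  u0 = a.(a.0)\{b} + (b.b.a.0 + b.0) + b.a.(b.0)\{b} has moves =a=> u1, =b=> u2, =b=> u3, =b=> u4
  u1 = (a.0)\{b} has moves =a=> u5
  u2 = 0 has moves deadlocked
  u3 = a.(b.0)\{b} has moves =a=> u6
  u4 = b.a.0 has moves =b=> u7
  u5 = 0\{b} has moves deadlocked
  u6 = (b.0)\{b} has moves deadlocked
  u7 = a.0 has moves =a=> u2
Reachable graph of Q (8 states):
  v0 = a.(a.0)\{b} + b.b.a.0 + b.a.(b.0)\{b} has moves =a=> v1, =b=> v2, =b=> v3
  v1 = (a.0)\{b} has moves =a=> v4
  v2 = a.(b.0)\{b} has moves =a=> v5
  v3 = b.a.0 has moves =b=> v6
  v4 = 0\{b} has moves deadlocked
  v5 = (b.0)\{b} has moves deadlocked
  v6 = a.0 has moves =a=> v7
  v7 = 0 has moves deadlocked
Coarsest stable partition (strong bisimilarity classes):
  B0 = {u0}
  B1 = {u1, u3, u7, v1, v2, v6}
  B2 = {u2, u5, u6, v4, v5, v7}
  B3 = {u4, v3}
  B4 = {v0}
u0 ∈ B0, v0 ∈ B4 → different blocks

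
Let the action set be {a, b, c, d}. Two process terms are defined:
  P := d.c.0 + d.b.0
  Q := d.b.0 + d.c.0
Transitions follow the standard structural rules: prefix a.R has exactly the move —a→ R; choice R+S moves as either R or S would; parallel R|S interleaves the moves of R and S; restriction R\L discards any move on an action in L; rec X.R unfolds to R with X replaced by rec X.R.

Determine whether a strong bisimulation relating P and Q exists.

P ~ Q

P's transition system — 4 states:
  p0 = d.c.0 + d.b.0 has moves -d-> p1, -d-> p2
  p1 = b.0 has moves -b-> p3
  p2 = c.0 has moves -c-> p3
  p3 = 0 has moves (no moves)
Q's transition system — 4 states:
  q0 = d.b.0 + d.c.0 has moves -d-> q1, -d-> q2
  q1 = b.0 has moves -b-> q3
  q2 = c.0 has moves -c-> q3
  q3 = 0 has moves (no moves)
Coarsest stable partition (strong bisimilarity classes):
  B0 = {p0, q0}
  B1 = {p2, q2}
  B2 = {p3, q3}
  B3 = {p1, q1}
p0 ∈ B0, q0 ∈ B0 → same block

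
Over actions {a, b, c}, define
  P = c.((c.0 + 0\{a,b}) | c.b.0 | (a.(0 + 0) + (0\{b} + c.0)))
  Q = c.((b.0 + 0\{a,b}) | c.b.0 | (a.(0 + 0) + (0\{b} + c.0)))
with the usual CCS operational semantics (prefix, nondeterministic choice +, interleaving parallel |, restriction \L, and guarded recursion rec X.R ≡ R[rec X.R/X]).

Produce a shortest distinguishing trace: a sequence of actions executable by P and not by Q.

LTS(P): 19 reachable states
  m0 = c.((c.0 + 0\{a,b}) | c.b.0 | (a.(0 + 0) + (0\{b} + c.0))) ⊢ -c-> m1
  m1 = (c.0 + 0\{a,b}) | c.b.0 | (a.(0 + 0) + (0\{b} + c.0)) ⊢ -a-> m2, -c-> m3, -c-> m4, -c-> m5
  m2 = (c.0 + 0\{a,b}) | c.b.0 | (0 + 0) ⊢ -c-> m6, -c-> m7
  m3 = (c.0 + 0\{a,b}) | b.0 | (a.(0 + 0) + (0\{b} + c.0)) ⊢ -a-> m6, -b-> m8, -c-> m10, -c-> m9
  m4 = (c.0 + 0\{a,b}) | c.b.0 | 0 ⊢ -c-> m11, -c-> m9
  m5 = 0 | c.b.0 | (a.(0 + 0) + (0\{b} + c.0)) ⊢ -a-> m7, -c-> m10, -c-> m11
  m6 = (c.0 + 0\{a,b}) | b.0 | (0 + 0) ⊢ -b-> m12, -c-> m13
  m7 = 0 | c.b.0 | (0 + 0) ⊢ -c-> m13
  m8 = (c.0 + 0\{a,b}) | 0 | (a.(0 + 0) + (0\{b} + c.0)) ⊢ -a-> m12, -c-> m14, -c-> m15
  m9 = (c.0 + 0\{a,b}) | b.0 | 0 ⊢ -b-> m14, -c-> m16
  m10 = 0 | b.0 | (a.(0 + 0) + (0\{b} + c.0)) ⊢ -a-> m13, -b-> m15, -c-> m16
  m11 = 0 | c.b.0 | 0 ⊢ -c-> m16
  m12 = (c.0 + 0\{a,b}) | 0 | (0 + 0) ⊢ -c-> m17
  m13 = 0 | b.0 | (0 + 0) ⊢ -b-> m17
  m14 = (c.0 + 0\{a,b}) | 0 | 0 ⊢ -c-> m18
  m15 = 0 | 0 | (a.(0 + 0) + (0\{b} + c.0)) ⊢ -a-> m17, -c-> m18
  m16 = 0 | b.0 | 0 ⊢ -b-> m18
  m17 = 0 | 0 | (0 + 0) ⊢ (no moves)
  m18 = 0 | 0 | 0 ⊢ (no moves)
LTS(Q): 19 reachable states
  n0 = c.((b.0 + 0\{a,b}) | c.b.0 | (a.(0 + 0) + (0\{b} + c.0))) ⊢ -c-> n1
  n1 = (b.0 + 0\{a,b}) | c.b.0 | (a.(0 + 0) + (0\{b} + c.0)) ⊢ -a-> n2, -b-> n3, -c-> n4, -c-> n5
  n2 = (b.0 + 0\{a,b}) | c.b.0 | (0 + 0) ⊢ -b-> n6, -c-> n7
  n3 = 0 | c.b.0 | (a.(0 + 0) + (0\{b} + c.0)) ⊢ -a-> n6, -c-> n8, -c-> n9
  n4 = (b.0 + 0\{a,b}) | b.0 | (a.(0 + 0) + (0\{b} + c.0)) ⊢ -a-> n7, -b-> n10, -b-> n8, -c-> n11
  n5 = (b.0 + 0\{a,b}) | c.b.0 | 0 ⊢ -b-> n9, -c-> n11
  n6 = 0 | c.b.0 | (0 + 0) ⊢ -c-> n12
  n7 = (b.0 + 0\{a,b}) | b.0 | (0 + 0) ⊢ -b-> n12, -b-> n13
  n8 = 0 | b.0 | (a.(0 + 0) + (0\{b} + c.0)) ⊢ -a-> n12, -b-> n14, -c-> n15
  n9 = 0 | c.b.0 | 0 ⊢ -c-> n15
  n10 = (b.0 + 0\{a,b}) | 0 | (a.(0 + 0) + (0\{b} + c.0)) ⊢ -a-> n13, -b-> n14, -c-> n16
  n11 = (b.0 + 0\{a,b}) | b.0 | 0 ⊢ -b-> n15, -b-> n16
  n12 = 0 | b.0 | (0 + 0) ⊢ -b-> n17
  n13 = (b.0 + 0\{a,b}) | 0 | (0 + 0) ⊢ -b-> n17
  n14 = 0 | 0 | (a.(0 + 0) + (0\{b} + c.0)) ⊢ -a-> n17, -c-> n18
  n15 = 0 | b.0 | 0 ⊢ -b-> n18
  n16 = (b.0 + 0\{a,b}) | 0 | 0 ⊢ -b-> n18
  n17 = 0 | 0 | (0 + 0) ⊢ (no moves)
  n18 = 0 | 0 | 0 ⊢ (no moves)
Executing cacc from P (initial set {m0}):
  step 1 (c): {m1}
  step 2 (a): {m2}
  step 3 (c): {m6, m7}
  step 4 (c): {m13}
  P completes σ.
Executing cacc from Q (initial set {n0}):
  step 1 (c): {n1}
  step 2 (a): {n2}
  step 3 (c): {n7}
  step 4 (c): ∅  — Q cannot continue

cacc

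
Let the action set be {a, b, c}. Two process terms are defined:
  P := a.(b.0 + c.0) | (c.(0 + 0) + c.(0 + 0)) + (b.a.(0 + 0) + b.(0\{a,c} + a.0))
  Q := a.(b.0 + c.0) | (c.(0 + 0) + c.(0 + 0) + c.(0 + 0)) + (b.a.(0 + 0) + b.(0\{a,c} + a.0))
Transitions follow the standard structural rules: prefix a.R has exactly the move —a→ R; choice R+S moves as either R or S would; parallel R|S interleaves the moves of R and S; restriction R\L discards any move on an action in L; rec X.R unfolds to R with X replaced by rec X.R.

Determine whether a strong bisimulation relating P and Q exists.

P's transition system — 10 states:
  s0 = a.(b.0 + c.0) | (c.(0 + 0) + c.(0 + 0)) + (b.a.(0 + 0) + b.(0\{a,c} + a.0)) ⊢ -a-> s1, -b-> s2, -b-> s3, -c-> s4
  s1 = (b.0 + c.0) | (c.(0 + 0) + c.(0 + 0)) ⊢ -b-> s5, -c-> s5, -c-> s6
  s2 = 0\{a,c} + a.0 ⊢ -a-> s7
  s3 = a.(0 + 0) ⊢ -a-> s8
  s4 = a.(b.0 + c.0) | (0 + 0) ⊢ -a-> s6
  s5 = 0 | (c.(0 + 0) + c.(0 + 0)) ⊢ -c-> s9
  s6 = (b.0 + c.0) | (0 + 0) ⊢ -b-> s9, -c-> s9
  s7 = 0 ⊢ stopped
  s8 = 0 + 0 ⊢ stopped
  s9 = 0 | (0 + 0) ⊢ stopped
Q's transition system — 10 states:
  t0 = a.(b.0 + c.0) | (c.(0 + 0) + c.(0 + 0) + c.(0 + 0)) + (b.a.(0 + 0) + b.(0\{a,c} + a.0)) ⊢ -a-> t1, -b-> t2, -b-> t3, -c-> t4
  t1 = (b.0 + c.0) | (c.(0 + 0) + c.(0 + 0) + c.(0 + 0)) ⊢ -b-> t5, -c-> t5, -c-> t6
  t2 = 0\{a,c} + a.0 ⊢ -a-> t7
  t3 = a.(0 + 0) ⊢ -a-> t8
  t4 = a.(b.0 + c.0) | (0 + 0) ⊢ -a-> t6
  t5 = 0 | (c.(0 + 0) + c.(0 + 0) + c.(0 + 0)) ⊢ -c-> t9
  t6 = (b.0 + c.0) | (0 + 0) ⊢ -b-> t9, -c-> t9
  t7 = 0 ⊢ stopped
  t8 = 0 + 0 ⊢ stopped
  t9 = 0 | (0 + 0) ⊢ stopped
Bisimilarity quotient blocks:
  B0 = {s0, t0}
  B1 = {s2, s3, t2, t3}
  B2 = {s7, s8, s9, t7, t8, t9}
  B3 = {s1, t1}
  B4 = {s5, t5}
  B5 = {s6, t6}
  B6 = {s4, t4}
s0 ∈ B0, t0 ∈ B0 → same block

P ~ Q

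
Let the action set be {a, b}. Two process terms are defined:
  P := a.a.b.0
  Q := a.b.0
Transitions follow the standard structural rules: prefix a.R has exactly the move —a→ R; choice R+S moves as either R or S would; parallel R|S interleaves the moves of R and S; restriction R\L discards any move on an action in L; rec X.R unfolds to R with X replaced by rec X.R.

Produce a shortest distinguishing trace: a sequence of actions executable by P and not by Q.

LTS(P): 4 reachable states
  p0 = a.a.b.0 :: --a--▸ p1
  p1 = a.b.0 :: --a--▸ p2
  p2 = b.0 :: --b--▸ p3
  p3 = 0 :: ∅
LTS(Q): 3 reachable states
  q0 = a.b.0 :: --a--▸ q1
  q1 = b.0 :: --b--▸ q2
  q2 = 0 :: ∅
Trace ⟨aa⟩ through P, begin at {p0}:
  [1] a ⇒ {p1}
  [2] a ⇒ {p2}
  ✓ P
Trace ⟨aa⟩ through Q, begin at {q0}:
  [1] a ⇒ {q1}
  [2] a ⇒ no successor for Q

aa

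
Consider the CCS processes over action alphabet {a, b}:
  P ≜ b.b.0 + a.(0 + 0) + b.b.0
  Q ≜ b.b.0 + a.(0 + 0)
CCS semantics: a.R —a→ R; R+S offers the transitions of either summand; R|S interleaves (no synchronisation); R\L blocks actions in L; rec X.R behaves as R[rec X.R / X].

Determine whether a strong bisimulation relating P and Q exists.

LTS(P): 4 reachable states
  s0 = b.b.0 + a.(0 + 0) + b.b.0 :: =a=> s1, =b=> s2
  s1 = 0 + 0 :: (no moves)
  s2 = b.0 :: =b=> s3
  s3 = 0 :: (no moves)
LTS(Q): 4 reachable states
  t0 = b.b.0 + a.(0 + 0) :: =a=> t1, =b=> t2
  t1 = 0 + 0 :: (no moves)
  t2 = b.0 :: =b=> t3
  t3 = 0 :: (no moves)
Partition-refinement fixed point:
  B0 = {s0, t0}
  B1 = {s1, s3, t1, t3}
  B2 = {s2, t2}
s0 ∈ B0, t0 ∈ B0 → same block

P ~ Q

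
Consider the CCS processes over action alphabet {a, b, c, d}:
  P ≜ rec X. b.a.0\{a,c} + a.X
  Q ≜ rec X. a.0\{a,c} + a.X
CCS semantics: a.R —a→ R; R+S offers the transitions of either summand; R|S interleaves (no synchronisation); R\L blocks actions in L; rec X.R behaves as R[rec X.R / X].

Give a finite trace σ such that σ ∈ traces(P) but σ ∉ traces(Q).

b

Reachable graph of P (3 states):
  u0 = rec X. b.a.0\{a,c} + a.X has moves -a-> u0, -b-> u1
  u1 = a.0\{a,c} has moves -a-> u2
  u2 = 0\{a,c} has moves (no moves)
Reachable graph of Q (2 states):
  v0 = rec X. a.0\{a,c} + a.X has moves -a-> v0, -a-> v1
  v1 = 0\{a,c} has moves (no moves)
Run σ = ⟨b⟩ on P: start {u0}
  [1] b ⇒ {u1}
  — P admits the full trace.
Run σ = ⟨b⟩ on Q: start {v0}
  [1] b ⇒ no successor for Q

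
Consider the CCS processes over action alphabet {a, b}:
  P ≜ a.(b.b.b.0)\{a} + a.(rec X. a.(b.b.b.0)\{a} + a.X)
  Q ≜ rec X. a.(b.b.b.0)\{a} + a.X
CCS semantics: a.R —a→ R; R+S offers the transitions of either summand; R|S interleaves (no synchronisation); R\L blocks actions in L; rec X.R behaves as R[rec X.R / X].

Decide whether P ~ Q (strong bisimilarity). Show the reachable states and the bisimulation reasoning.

P ~ Q

P's transition system — 6 states:
  s0 = a.(b.b.b.0)\{a} + a.(rec X. a.(b.b.b.0)\{a} + a.X) ⊢ --a--▸ s1, --a--▸ s2
  s1 = (b.b.b.0)\{a} ⊢ --b--▸ s3
  s2 = rec X. a.(b.b.b.0)\{a} + a.X ⊢ --a--▸ s1, --a--▸ s2
  s3 = (b.b.0)\{a} ⊢ --b--▸ s4
  s4 = (b.0)\{a} ⊢ --b--▸ s5
  s5 = 0\{a} ⊢ ∅
Q's transition system — 5 states:
  t0 = rec X. a.(b.b.b.0)\{a} + a.X ⊢ --a--▸ t0, --a--▸ t1
  t1 = (b.b.b.0)\{a} ⊢ --b--▸ t2
  t2 = (b.b.0)\{a} ⊢ --b--▸ t3
  t3 = (b.0)\{a} ⊢ --b--▸ t4
  t4 = 0\{a} ⊢ ∅
Coarsest stable partition (strong bisimilarity classes):
  B0 = {s0, s2, t0}
  B1 = {s1, t1}
  B2 = {s3, t2}
  B3 = {s4, t3}
  B4 = {s5, t4}
s0 ∈ B0, t0 ∈ B0 → same block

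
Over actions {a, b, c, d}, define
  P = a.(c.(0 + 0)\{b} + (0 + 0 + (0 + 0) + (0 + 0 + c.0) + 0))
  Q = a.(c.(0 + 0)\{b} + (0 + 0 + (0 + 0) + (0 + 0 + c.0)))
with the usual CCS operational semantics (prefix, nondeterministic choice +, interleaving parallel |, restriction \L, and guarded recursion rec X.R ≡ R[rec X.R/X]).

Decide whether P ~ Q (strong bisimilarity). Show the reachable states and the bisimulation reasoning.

P ~ Q

P's transition system — 4 states:
  p0 = a.(c.(0 + 0)\{b} + (0 + 0 + (0 + 0) + (0 + 0 + c.0) + 0)) :: =a=> p1
  p1 = c.(0 + 0)\{b} + (0 + 0 + (0 + 0) + (0 + 0 + c.0) + 0) :: =c=> p2, =c=> p3
  p2 = (0 + 0)\{b} :: ·
  p3 = 0 :: ·
Q's transition system — 4 states:
  q0 = a.(c.(0 + 0)\{b} + (0 + 0 + (0 + 0) + (0 + 0 + c.0))) :: =a=> q1
  q1 = c.(0 + 0)\{b} + (0 + 0 + (0 + 0) + (0 + 0 + c.0)) :: =c=> q2, =c=> q3
  q2 = (0 + 0)\{b} :: ·
  q3 = 0 :: ·
Coarsest stable partition (strong bisimilarity classes):
  B0 = {p0, q0}
  B1 = {p1, q1}
  B2 = {p2, p3, q2, q3}
p0 ∈ B0, q0 ∈ B0 → same block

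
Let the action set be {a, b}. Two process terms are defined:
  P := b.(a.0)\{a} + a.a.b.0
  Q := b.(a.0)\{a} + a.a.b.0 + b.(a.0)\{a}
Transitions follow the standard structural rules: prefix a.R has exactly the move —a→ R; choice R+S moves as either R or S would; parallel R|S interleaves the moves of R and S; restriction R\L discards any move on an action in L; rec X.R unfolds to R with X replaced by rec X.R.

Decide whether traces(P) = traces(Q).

traces(P) = traces(Q)

Reachable graph of P (5 states):
  u0 = b.(a.0)\{a} + a.a.b.0 has moves —a→ u1, —b→ u2
  u1 = a.b.0 has moves —a→ u3
  u2 = (a.0)\{a} has moves stopped
  u3 = b.0 has moves —b→ u4
  u4 = 0 has moves stopped
Reachable graph of Q (5 states):
  v0 = b.(a.0)\{a} + a.a.b.0 + b.(a.0)\{a} has moves —a→ v1, —b→ v2
  v1 = a.b.0 has moves —a→ v3
  v2 = (a.0)\{a} has moves stopped
  v3 = b.0 has moves —b→ v4
  v4 = 0 has moves stopped
Partition-refinement fixed point:
  B0 = {u0, v0}
  B1 = {u1, v1}
  B2 = {u3, v3}
  B3 = {u2, u4, v2, v4}
u0 ∈ B0, v0 ∈ B0 → same block
Bisimilar ⇒ trace-equivalent.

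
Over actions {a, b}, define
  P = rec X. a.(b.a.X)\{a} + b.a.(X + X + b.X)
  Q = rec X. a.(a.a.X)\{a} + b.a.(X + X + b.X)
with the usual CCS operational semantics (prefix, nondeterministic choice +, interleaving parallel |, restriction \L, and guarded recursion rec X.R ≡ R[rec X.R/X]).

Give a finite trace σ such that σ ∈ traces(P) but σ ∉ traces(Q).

ab

Reachable graph of P (5 states):
  p0 = rec X. a.(b.a.X)\{a} + b.a.(X + X + b.X) :: —a→ p1, —b→ p2
  p1 = (b.a.(rec X. a.(b.a.X)\{a} + b.a.(X + X + b.X)))\{a} :: —b→ p3
  p2 = a.((rec X. a.(b.a.X)\{a} + b.a.(X + X + b.X)) + (rec X. a.(b.a.X)\{a} + b.a.(X + X + b.X)) + b.(rec X. a.(b.a.X)\{a} + b.a.(X + X + b.X))) :: —a→ p4
  p3 = (a.(rec X. a.(b.a.X)\{a} + b.a.(X + X + b.X)))\{a} :: deadlocked
  p4 = (rec X. a.(b.a.X)\{a} + b.a.(X + X + b.X)) + (rec X. a.(b.a.X)\{a} + b.a.(X + X + b.X)) + b.(rec X. a.(b.a.X)\{a} + b.a.(X + X + b.X)) :: —a→ p1, —b→ p0, —b→ p2
Reachable graph of Q (4 states):
  q0 = rec X. a.(a.a.X)\{a} + b.a.(X + X + b.X) :: —a→ q1, —b→ q2
  q1 = (a.a.(rec X. a.(a.a.X)\{a} + b.a.(X + X + b.X)))\{a} :: deadlocked
  q2 = a.((rec X. a.(a.a.X)\{a} + b.a.(X + X + b.X)) + (rec X. a.(a.a.X)\{a} + b.a.(X + X + b.X)) + b.(rec X. a.(a.a.X)\{a} + b.a.(X + X + b.X))) :: —a→ q3
  q3 = (rec X. a.(a.a.X)\{a} + b.a.(X + X + b.X)) + (rec X. a.(a.a.X)\{a} + b.a.(X + X + b.X)) + b.(rec X. a.(a.a.X)\{a} + b.a.(X + X + b.X)) :: —a→ q1, —b→ q0, —b→ q2
Trace ⟨ab⟩ through P, begin at {p0}:
  after a @ step 1: {p1}
  after b @ step 2: {p3}
  P completes σ.
Trace ⟨ab⟩ through Q, begin at {q0}:
  after a @ step 1: {q1}
  after b @ step 2: ∅  — Q cannot continue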